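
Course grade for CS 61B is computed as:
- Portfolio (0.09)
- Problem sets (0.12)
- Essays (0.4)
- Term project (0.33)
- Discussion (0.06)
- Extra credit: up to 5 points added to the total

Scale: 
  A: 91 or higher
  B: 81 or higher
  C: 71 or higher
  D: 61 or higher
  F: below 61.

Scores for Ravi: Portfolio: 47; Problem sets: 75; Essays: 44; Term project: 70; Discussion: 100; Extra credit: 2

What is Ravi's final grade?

Weighted total:
  Portfolio 47 × 0.09 = 4.23
  Problem sets 75 × 0.12 = 9
  Essays 44 × 0.4 = 17.6
  Term project 70 × 0.33 = 23.1
  Discussion 100 × 0.06 = 6
Sum = 59.93
Extra credit: 59.93 + 2 = 61.93
61.93 is ≥ 61 and < 71 → D

D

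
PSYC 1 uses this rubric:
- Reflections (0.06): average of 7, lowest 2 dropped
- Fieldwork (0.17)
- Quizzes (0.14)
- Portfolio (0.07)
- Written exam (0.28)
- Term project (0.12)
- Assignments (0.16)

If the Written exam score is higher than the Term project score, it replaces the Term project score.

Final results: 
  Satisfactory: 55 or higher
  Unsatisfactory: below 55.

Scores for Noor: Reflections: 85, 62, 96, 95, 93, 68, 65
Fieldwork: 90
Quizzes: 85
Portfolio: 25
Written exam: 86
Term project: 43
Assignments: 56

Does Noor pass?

Satisfactory

Reflections: drop 62, 65 → average of remaining 5 = 437/5 = 87.4
Written exam (86) > Term project (43), so Term project counts as 86.
Weighted total:
  Reflections 87.4 × 0.06 = 5.244
  Fieldwork 90 × 0.17 = 15.3
  Quizzes 85 × 0.14 = 11.9
  Portfolio 25 × 0.07 = 1.75
  Written exam 86 × 0.28 = 24.08
  Term project 86 × 0.12 = 10.32
  Assignments 56 × 0.16 = 8.96
Sum = 77.554
77.554 ≥ 55 → Satisfactory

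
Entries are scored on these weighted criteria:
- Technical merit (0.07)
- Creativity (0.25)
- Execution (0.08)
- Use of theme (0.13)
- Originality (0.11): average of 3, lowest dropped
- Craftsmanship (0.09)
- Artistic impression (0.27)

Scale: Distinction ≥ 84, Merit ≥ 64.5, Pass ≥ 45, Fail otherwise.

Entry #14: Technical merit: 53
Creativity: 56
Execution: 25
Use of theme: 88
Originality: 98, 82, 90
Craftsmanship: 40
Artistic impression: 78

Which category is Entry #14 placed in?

Merit

Originality: drop 82 → average of remaining 2 = 188/2 = 94
Weighted total:
  Technical merit 53 × 0.07 = 3.71
  Creativity 56 × 0.25 = 14
  Execution 25 × 0.08 = 2
  Use of theme 88 × 0.13 = 11.44
  Originality 94 × 0.11 = 10.34
  Craftsmanship 40 × 0.09 = 3.6
  Artistic impression 78 × 0.27 = 21.06
Sum = 66.15
66.15 is ≥ 64.5 and < 84 → Merit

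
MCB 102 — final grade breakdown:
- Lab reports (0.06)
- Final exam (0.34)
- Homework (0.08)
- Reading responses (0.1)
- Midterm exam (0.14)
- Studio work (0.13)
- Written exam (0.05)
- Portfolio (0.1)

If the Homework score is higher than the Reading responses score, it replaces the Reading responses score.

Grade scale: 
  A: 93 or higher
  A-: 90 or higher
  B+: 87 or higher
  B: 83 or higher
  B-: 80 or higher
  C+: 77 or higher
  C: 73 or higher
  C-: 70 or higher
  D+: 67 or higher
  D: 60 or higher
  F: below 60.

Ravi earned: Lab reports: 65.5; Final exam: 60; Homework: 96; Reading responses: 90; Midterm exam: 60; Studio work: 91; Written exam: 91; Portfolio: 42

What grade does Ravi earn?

Homework (96) > Reading responses (90), so Reading responses counts as 96.
Weighted total:
  Lab reports 65.5 × 0.06 = 3.93
  Final exam 60 × 0.34 = 20.4
  Homework 96 × 0.08 = 7.68
  Reading responses 96 × 0.1 = 9.6
  Midterm exam 60 × 0.14 = 8.4
  Studio work 91 × 0.13 = 11.83
  Written exam 91 × 0.05 = 4.55
  Portfolio 42 × 0.1 = 4.2
Sum = 70.59
70.59 is ≥ 70 and < 73 → C-

C-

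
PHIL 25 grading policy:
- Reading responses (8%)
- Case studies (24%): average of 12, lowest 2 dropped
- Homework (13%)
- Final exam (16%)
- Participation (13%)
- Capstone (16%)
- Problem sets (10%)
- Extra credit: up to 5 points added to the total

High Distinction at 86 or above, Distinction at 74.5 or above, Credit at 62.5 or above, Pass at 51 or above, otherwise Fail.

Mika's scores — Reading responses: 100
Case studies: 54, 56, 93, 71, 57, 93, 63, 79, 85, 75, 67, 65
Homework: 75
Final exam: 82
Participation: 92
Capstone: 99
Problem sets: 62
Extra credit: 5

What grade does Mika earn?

High Distinction

Case studies: drop 54, 56 → average of remaining 10 = 748/10 = 74.8
Weighted total:
  Reading responses 100 × 0.08 = 8
  Case studies 74.8 × 0.24 = 17.952
  Homework 75 × 0.13 = 9.75
  Final exam 82 × 0.16 = 13.12
  Participation 92 × 0.13 = 11.96
  Capstone 99 × 0.16 = 15.84
  Problem sets 62 × 0.1 = 6.2
Sum = 82.822
Extra credit: 82.822 + 5 = 87.822
87.822 ≥ 86 → High Distinction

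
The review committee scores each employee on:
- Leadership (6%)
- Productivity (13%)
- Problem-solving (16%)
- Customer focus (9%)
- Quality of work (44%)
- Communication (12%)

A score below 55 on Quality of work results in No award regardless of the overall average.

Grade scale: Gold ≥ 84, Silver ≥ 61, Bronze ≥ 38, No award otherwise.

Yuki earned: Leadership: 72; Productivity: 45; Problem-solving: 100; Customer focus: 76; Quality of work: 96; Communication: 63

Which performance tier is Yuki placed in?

Silver

Quality of work score 96 ≥ 55: minimum met.
Weighted total:
  Leadership 72 × 0.06 = 4.32
  Productivity 45 × 0.13 = 5.85
  Problem-solving 100 × 0.16 = 16
  Customer focus 76 × 0.09 = 6.84
  Quality of work 96 × 0.44 = 42.24
  Communication 63 × 0.12 = 7.56
Sum = 82.81
82.81 is ≥ 61 and < 84 → Silver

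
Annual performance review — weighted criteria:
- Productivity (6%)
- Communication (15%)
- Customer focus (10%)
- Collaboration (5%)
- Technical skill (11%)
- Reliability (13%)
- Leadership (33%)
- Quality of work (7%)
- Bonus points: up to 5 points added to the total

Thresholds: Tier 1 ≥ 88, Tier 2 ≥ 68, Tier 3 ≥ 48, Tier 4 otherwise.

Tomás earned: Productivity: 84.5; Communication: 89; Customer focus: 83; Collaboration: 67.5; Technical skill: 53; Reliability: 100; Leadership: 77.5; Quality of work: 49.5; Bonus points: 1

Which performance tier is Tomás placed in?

Weighted total:
  Productivity 84.5 × 0.06 = 5.07
  Communication 89 × 0.15 = 13.35
  Customer focus 83 × 0.1 = 8.3
  Collaboration 67.5 × 0.05 = 3.375
  Technical skill 53 × 0.11 = 5.83
  Reliability 100 × 0.13 = 13
  Leadership 77.5 × 0.33 = 25.575
  Quality of work 49.5 × 0.07 = 3.465
Sum = 77.965
Bonus points: 77.965 + 1 = 78.965
78.965 is ≥ 68 and < 88 → Tier 2

Tier 2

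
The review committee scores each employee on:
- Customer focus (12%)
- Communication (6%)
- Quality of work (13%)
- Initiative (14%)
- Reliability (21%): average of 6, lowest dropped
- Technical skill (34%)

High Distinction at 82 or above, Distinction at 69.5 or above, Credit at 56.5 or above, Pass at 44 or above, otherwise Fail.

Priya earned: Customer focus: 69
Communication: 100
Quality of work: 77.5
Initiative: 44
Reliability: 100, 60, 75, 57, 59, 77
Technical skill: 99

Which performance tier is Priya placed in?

Distinction

Reliability: drop 57 → average of remaining 5 = 371/5 = 74.2
Weighted total:
  Customer focus 69 × 0.12 = 8.28
  Communication 100 × 0.06 = 6
  Quality of work 77.5 × 0.13 = 10.075
  Initiative 44 × 0.14 = 6.16
  Reliability 74.2 × 0.21 = 15.582
  Technical skill 99 × 0.34 = 33.66
Sum = 79.757
79.757 is ≥ 69.5 and < 82 → Distinction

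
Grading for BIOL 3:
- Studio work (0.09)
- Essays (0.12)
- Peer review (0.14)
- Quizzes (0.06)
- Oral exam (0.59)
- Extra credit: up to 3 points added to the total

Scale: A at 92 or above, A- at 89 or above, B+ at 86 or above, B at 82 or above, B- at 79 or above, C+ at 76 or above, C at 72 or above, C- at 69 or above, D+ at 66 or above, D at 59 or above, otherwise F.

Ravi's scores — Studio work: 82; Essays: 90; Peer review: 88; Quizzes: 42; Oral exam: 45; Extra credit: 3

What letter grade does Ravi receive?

D

Weighted total:
  Studio work 82 × 0.09 = 7.38
  Essays 90 × 0.12 = 10.8
  Peer review 88 × 0.14 = 12.32
  Quizzes 42 × 0.06 = 2.52
  Oral exam 45 × 0.59 = 26.55
Sum = 59.57
Extra credit: 59.57 + 3 = 62.57
62.57 is ≥ 59 and < 66 → D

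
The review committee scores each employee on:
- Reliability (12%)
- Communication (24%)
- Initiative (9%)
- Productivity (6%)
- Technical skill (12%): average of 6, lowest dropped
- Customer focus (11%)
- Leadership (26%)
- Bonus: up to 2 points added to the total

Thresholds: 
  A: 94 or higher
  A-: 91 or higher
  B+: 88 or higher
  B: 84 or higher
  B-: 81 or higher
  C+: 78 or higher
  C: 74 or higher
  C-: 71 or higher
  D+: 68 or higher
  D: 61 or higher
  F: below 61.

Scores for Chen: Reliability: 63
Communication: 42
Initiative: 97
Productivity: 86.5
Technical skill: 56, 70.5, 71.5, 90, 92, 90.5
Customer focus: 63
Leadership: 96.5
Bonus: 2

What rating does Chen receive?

C

Technical skill: drop 56 → average of remaining 5 = 414.5/5 = 82.9
Weighted total:
  Reliability 63 × 0.12 = 7.56
  Communication 42 × 0.24 = 10.08
  Initiative 97 × 0.09 = 8.73
  Productivity 86.5 × 0.06 = 5.19
  Technical skill 82.9 × 0.12 = 9.948
  Customer focus 63 × 0.11 = 6.93
  Leadership 96.5 × 0.26 = 25.09
Sum = 73.528
Bonus: 73.528 + 2 = 75.528
75.528 is ≥ 74 and < 78 → C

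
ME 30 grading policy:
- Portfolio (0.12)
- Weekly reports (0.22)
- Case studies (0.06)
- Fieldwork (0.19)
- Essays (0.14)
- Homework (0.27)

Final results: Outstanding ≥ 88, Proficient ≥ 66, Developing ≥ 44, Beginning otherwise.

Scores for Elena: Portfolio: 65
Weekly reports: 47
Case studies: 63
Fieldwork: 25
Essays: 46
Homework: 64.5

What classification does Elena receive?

Weighted total:
  Portfolio 65 × 0.12 = 7.8
  Weekly reports 47 × 0.22 = 10.34
  Case studies 63 × 0.06 = 3.78
  Fieldwork 25 × 0.19 = 4.75
  Essays 46 × 0.14 = 6.44
  Homework 64.5 × 0.27 = 17.415
Sum = 50.525
50.525 is ≥ 44 and < 66 → Developing

Developing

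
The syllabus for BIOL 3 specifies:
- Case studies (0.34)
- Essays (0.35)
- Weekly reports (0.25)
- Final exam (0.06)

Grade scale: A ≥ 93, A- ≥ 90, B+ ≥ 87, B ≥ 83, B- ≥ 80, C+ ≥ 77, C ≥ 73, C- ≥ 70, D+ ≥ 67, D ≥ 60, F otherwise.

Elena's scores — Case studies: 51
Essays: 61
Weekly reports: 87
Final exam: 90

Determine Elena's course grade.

D

Weighted total:
  Case studies 51 × 0.34 = 17.34
  Essays 61 × 0.35 = 21.35
  Weekly reports 87 × 0.25 = 21.75
  Final exam 90 × 0.06 = 5.4
Sum = 65.84
65.84 is ≥ 60 and < 67 → D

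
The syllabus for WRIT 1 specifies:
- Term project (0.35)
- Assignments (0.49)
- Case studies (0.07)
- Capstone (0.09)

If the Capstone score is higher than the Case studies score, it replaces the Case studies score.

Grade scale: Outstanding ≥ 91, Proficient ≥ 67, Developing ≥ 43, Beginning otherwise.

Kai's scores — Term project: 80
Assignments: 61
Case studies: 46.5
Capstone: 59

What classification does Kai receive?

Proficient

Capstone (59) > Case studies (46.5), so Case studies counts as 59.
Weighted total:
  Term project 80 × 0.35 = 28
  Assignments 61 × 0.49 = 29.89
  Case studies 59 × 0.07 = 4.13
  Capstone 59 × 0.09 = 5.31
Sum = 67.33
67.33 is ≥ 67 and < 91 → Proficient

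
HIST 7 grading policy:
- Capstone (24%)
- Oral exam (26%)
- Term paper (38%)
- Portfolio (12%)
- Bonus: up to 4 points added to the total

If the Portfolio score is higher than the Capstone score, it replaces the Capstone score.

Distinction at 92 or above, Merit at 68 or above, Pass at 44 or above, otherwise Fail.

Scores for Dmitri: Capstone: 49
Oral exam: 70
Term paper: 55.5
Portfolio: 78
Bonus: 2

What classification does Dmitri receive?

Merit

Portfolio (78) > Capstone (49), so Capstone counts as 78.
Weighted total:
  Capstone 78 × 0.24 = 18.72
  Oral exam 70 × 0.26 = 18.2
  Term paper 55.5 × 0.38 = 21.09
  Portfolio 78 × 0.12 = 9.36
Sum = 67.37
Bonus: 67.37 + 2 = 69.37
69.37 is ≥ 68 and < 92 → Merit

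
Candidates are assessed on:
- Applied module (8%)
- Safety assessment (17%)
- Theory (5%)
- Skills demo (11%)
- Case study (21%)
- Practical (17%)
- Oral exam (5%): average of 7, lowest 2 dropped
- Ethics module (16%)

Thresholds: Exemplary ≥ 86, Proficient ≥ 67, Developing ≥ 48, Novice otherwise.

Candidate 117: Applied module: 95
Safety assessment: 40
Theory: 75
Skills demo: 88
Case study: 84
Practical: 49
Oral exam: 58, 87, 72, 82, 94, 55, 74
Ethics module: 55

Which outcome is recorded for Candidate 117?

Oral exam: drop 55, 58 → average of remaining 5 = 409/5 = 81.8
Weighted total:
  Applied module 95 × 0.08 = 7.6
  Safety assessment 40 × 0.17 = 6.8
  Theory 75 × 0.05 = 3.75
  Skills demo 88 × 0.11 = 9.68
  Case study 84 × 0.21 = 17.64
  Practical 49 × 0.17 = 8.33
  Oral exam 81.8 × 0.05 = 4.09
  Ethics module 55 × 0.16 = 8.8
Sum = 66.69
66.69 is ≥ 48 and < 67 → Developing

Developing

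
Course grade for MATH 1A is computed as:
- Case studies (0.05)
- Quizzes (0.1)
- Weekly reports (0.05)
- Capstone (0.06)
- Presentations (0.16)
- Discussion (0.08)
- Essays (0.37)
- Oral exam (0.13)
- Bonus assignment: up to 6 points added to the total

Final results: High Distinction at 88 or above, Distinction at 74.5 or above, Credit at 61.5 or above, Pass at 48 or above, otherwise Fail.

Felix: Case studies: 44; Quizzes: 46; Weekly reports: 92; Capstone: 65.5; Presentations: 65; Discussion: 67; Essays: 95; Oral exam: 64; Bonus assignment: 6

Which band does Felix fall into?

Weighted total:
  Case studies 44 × 0.05 = 2.2
  Quizzes 46 × 0.1 = 4.6
  Weekly reports 92 × 0.05 = 4.6
  Capstone 65.5 × 0.06 = 3.93
  Presentations 65 × 0.16 = 10.4
  Discussion 67 × 0.08 = 5.36
  Essays 95 × 0.37 = 35.15
  Oral exam 64 × 0.13 = 8.32
Sum = 74.56
Bonus assignment: 74.56 + 6 = 80.56
80.56 is ≥ 74.5 and < 88 → Distinction

Distinction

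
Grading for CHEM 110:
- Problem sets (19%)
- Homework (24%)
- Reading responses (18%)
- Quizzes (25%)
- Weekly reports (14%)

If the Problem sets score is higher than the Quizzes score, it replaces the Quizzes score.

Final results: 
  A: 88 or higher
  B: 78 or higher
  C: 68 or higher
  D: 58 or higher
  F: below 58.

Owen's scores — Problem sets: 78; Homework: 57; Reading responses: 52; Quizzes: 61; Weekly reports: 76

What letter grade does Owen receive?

C

Problem sets (78) > Quizzes (61), so Quizzes counts as 78.
Weighted total:
  Problem sets 78 × 0.19 = 14.82
  Homework 57 × 0.24 = 13.68
  Reading responses 52 × 0.18 = 9.36
  Quizzes 78 × 0.25 = 19.5
  Weekly reports 76 × 0.14 = 10.64
Sum = 68
68 is ≥ 68 and < 78 → C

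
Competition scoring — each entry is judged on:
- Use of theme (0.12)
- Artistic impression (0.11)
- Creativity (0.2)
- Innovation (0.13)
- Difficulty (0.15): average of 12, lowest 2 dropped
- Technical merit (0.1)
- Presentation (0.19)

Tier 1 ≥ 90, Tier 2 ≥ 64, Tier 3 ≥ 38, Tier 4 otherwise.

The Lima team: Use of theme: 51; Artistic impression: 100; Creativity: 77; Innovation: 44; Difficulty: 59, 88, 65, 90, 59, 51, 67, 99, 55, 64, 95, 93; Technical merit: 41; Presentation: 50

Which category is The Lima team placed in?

Tier 3

Difficulty: drop 51, 55 → average of remaining 10 = 779/10 = 77.9
Weighted total:
  Use of theme 51 × 0.12 = 6.12
  Artistic impression 100 × 0.11 = 11
  Creativity 77 × 0.2 = 15.4
  Innovation 44 × 0.13 = 5.72
  Difficulty 77.9 × 0.15 = 11.685
  Technical merit 41 × 0.1 = 4.1
  Presentation 50 × 0.19 = 9.5
Sum = 63.525
63.525 is ≥ 38 and < 64 → Tier 3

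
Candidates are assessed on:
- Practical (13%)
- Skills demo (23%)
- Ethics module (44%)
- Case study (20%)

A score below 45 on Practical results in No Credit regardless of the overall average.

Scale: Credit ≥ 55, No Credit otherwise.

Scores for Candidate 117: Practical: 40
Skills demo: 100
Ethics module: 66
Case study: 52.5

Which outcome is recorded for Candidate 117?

Practical score 40 < 45: minimum not met.
Weighted total:
  Practical 40 × 0.13 = 5.2
  Skills demo 100 × 0.23 = 23
  Ethics module 66 × 0.44 = 29.04
  Case study 52.5 × 0.2 = 10.5
Sum = 67.74
Because the Practical minimum was not met, the result is No Credit.

No Credit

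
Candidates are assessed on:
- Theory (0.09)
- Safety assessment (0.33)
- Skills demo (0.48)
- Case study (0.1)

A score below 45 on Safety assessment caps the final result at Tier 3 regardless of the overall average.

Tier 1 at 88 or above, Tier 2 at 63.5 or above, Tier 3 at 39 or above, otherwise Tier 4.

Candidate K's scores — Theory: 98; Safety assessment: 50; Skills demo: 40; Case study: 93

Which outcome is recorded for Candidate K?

Tier 3

Safety assessment score 50 ≥ 45: minimum met.
Weighted total:
  Theory 98 × 0.09 = 8.82
  Safety assessment 50 × 0.33 = 16.5
  Skills demo 40 × 0.48 = 19.2
  Case study 93 × 0.1 = 9.3
Sum = 53.82
53.82 is ≥ 39 and < 63.5 → Tier 3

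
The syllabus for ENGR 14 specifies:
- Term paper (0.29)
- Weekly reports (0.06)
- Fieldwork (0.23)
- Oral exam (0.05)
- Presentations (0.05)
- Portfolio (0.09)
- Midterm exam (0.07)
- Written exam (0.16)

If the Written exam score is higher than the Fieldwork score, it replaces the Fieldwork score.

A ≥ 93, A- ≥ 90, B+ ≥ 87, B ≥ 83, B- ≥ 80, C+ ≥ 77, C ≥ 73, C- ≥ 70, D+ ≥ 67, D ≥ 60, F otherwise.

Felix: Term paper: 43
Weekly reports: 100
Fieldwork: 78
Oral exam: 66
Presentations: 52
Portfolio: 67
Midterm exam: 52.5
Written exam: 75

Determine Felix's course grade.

Written exam (75) ≤ Fieldwork (78), so Fieldwork stays at 78.
Weighted total:
  Term paper 43 × 0.29 = 12.47
  Weekly reports 100 × 0.06 = 6
  Fieldwork 78 × 0.23 = 17.94
  Oral exam 66 × 0.05 = 3.3
  Presentations 52 × 0.05 = 2.6
  Portfolio 67 × 0.09 = 6.03
  Midterm exam 52.5 × 0.07 = 3.675
  Written exam 75 × 0.16 = 12
Sum = 64.015
64.015 is ≥ 60 and < 67 → D

D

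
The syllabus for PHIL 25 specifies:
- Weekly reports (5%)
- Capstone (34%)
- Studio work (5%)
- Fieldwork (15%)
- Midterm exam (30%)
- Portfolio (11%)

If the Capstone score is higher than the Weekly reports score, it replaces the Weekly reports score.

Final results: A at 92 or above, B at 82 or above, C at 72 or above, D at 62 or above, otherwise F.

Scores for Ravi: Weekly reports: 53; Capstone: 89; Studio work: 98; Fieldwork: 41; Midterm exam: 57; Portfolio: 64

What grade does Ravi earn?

Capstone (89) > Weekly reports (53), so Weekly reports counts as 89.
Weighted total:
  Weekly reports 89 × 0.05 = 4.45
  Capstone 89 × 0.34 = 30.26
  Studio work 98 × 0.05 = 4.9
  Fieldwork 41 × 0.15 = 6.15
  Midterm exam 57 × 0.3 = 17.1
  Portfolio 64 × 0.11 = 7.04
Sum = 69.9
69.9 is ≥ 62 and < 72 → D

D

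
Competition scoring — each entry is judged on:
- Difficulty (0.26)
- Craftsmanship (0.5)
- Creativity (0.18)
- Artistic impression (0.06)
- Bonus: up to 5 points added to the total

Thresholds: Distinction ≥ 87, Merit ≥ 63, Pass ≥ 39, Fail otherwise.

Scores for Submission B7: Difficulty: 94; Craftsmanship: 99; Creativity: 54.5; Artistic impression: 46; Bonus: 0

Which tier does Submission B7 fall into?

Merit

Weighted total:
  Difficulty 94 × 0.26 = 24.44
  Craftsmanship 99 × 0.5 = 49.5
  Creativity 54.5 × 0.18 = 9.81
  Artistic impression 46 × 0.06 = 2.76
Sum = 86.51
Bonus: 86.51 + 0 = 86.51
86.51 is ≥ 63 and < 87 → Merit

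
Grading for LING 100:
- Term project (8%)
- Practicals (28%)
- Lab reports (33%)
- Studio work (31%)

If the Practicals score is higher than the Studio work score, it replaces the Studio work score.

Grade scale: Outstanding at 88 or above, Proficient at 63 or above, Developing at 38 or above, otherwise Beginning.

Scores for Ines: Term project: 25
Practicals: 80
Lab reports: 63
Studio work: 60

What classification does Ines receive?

Practicals (80) > Studio work (60), so Studio work counts as 80.
Weighted total:
  Term project 25 × 0.08 = 2
  Practicals 80 × 0.28 = 22.4
  Lab reports 63 × 0.33 = 20.79
  Studio work 80 × 0.31 = 24.8
Sum = 69.99
69.99 is ≥ 63 and < 88 → Proficient

Proficient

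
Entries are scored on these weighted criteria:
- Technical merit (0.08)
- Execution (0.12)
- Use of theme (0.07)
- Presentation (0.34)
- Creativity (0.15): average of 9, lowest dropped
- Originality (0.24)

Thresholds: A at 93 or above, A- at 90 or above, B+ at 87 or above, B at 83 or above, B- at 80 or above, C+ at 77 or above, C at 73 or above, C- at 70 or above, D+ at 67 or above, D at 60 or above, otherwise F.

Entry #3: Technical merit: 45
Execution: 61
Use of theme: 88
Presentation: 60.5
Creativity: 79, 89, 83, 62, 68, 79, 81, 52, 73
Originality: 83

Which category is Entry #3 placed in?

D+

Creativity: drop 52 → average of remaining 8 = 614/8 = 76.75
Weighted total:
  Technical merit 45 × 0.08 = 3.6
  Execution 61 × 0.12 = 7.32
  Use of theme 88 × 0.07 = 6.16
  Presentation 60.5 × 0.34 = 20.57
  Creativity 76.75 × 0.15 = 11.5125
  Originality 83 × 0.24 = 19.92
Sum = 69.0825
69.0825 is ≥ 67 and < 70 → D+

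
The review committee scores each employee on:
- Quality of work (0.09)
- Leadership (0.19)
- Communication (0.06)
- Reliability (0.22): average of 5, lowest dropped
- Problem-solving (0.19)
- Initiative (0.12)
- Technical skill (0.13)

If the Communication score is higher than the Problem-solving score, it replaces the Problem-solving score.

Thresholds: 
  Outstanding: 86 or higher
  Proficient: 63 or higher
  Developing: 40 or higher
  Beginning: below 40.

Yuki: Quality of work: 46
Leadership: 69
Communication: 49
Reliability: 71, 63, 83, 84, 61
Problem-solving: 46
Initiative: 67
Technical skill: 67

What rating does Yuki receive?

Reliability: drop 61 → average of remaining 4 = 301/4 = 75.25
Communication (49) > Problem-solving (46), so Problem-solving counts as 49.
Weighted total:
  Quality of work 46 × 0.09 = 4.14
  Leadership 69 × 0.19 = 13.11
  Communication 49 × 0.06 = 2.94
  Reliability 75.25 × 0.22 = 16.555
  Problem-solving 49 × 0.19 = 9.31
  Initiative 67 × 0.12 = 8.04
  Technical skill 67 × 0.13 = 8.71
Sum = 62.805
62.805 is ≥ 40 and < 63 → Developing

Developing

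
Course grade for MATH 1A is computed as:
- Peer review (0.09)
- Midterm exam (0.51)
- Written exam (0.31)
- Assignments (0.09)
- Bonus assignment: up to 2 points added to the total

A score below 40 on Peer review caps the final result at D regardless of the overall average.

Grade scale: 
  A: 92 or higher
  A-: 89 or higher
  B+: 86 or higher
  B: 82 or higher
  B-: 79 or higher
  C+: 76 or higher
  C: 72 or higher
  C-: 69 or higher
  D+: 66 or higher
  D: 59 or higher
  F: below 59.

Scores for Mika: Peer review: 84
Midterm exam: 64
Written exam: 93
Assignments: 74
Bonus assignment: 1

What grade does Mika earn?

Peer review score 84 ≥ 40: minimum met.
Weighted total:
  Peer review 84 × 0.09 = 7.56
  Midterm exam 64 × 0.51 = 32.64
  Written exam 93 × 0.31 = 28.83
  Assignments 74 × 0.09 = 6.66
Sum = 75.69
Bonus assignment: 75.69 + 1 = 76.69
76.69 is ≥ 76 and < 79 → C+

C+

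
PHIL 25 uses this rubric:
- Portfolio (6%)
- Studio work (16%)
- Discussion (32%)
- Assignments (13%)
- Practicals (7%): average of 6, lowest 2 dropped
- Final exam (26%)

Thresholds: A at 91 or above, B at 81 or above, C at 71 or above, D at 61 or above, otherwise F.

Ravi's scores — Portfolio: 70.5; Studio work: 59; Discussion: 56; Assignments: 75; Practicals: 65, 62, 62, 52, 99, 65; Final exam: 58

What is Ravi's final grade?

D

Practicals: drop 52, 62 → average of remaining 4 = 291/4 = 72.75
Weighted total:
  Portfolio 70.5 × 0.06 = 4.23
  Studio work 59 × 0.16 = 9.44
  Discussion 56 × 0.32 = 17.92
  Assignments 75 × 0.13 = 9.75
  Practicals 72.75 × 0.07 = 5.0925
  Final exam 58 × 0.26 = 15.08
Sum = 61.5125
61.5125 is ≥ 61 and < 71 → D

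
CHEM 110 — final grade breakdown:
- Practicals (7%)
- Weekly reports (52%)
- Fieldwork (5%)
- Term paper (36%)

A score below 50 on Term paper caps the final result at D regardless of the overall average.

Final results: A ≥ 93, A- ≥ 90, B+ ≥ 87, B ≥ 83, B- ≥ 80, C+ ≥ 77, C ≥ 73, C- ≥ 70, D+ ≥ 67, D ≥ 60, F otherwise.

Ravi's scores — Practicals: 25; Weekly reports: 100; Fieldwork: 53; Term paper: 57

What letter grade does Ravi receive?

Term paper score 57 ≥ 50: minimum met.
Weighted total:
  Practicals 25 × 0.07 = 1.75
  Weekly reports 100 × 0.52 = 52
  Fieldwork 53 × 0.05 = 2.65
  Term paper 57 × 0.36 = 20.52
Sum = 76.92
76.92 is ≥ 73 and < 77 → C

C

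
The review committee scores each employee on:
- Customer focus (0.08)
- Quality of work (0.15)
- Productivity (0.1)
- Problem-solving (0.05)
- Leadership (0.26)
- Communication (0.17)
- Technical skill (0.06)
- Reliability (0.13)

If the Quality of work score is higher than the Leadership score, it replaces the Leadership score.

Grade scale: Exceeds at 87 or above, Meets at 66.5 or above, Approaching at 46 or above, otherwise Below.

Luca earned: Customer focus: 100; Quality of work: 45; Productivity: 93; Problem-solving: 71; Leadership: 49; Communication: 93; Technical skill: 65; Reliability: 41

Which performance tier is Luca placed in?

Approaching

Quality of work (45) ≤ Leadership (49), so Leadership stays at 49.
Weighted total:
  Customer focus 100 × 0.08 = 8
  Quality of work 45 × 0.15 = 6.75
  Productivity 93 × 0.1 = 9.3
  Problem-solving 71 × 0.05 = 3.55
  Leadership 49 × 0.26 = 12.74
  Communication 93 × 0.17 = 15.81
  Technical skill 65 × 0.06 = 3.9
  Reliability 41 × 0.13 = 5.33
Sum = 65.38
65.38 is ≥ 46 and < 66.5 → Approaching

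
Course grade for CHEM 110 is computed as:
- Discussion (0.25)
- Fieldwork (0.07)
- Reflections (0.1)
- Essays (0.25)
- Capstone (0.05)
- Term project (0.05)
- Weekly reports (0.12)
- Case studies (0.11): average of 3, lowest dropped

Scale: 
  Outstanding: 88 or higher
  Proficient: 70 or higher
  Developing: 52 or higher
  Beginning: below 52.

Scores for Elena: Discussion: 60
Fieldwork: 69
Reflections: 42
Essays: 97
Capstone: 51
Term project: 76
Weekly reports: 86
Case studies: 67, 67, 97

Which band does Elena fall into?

Proficient

Case studies: drop 67 → average of remaining 2 = 164/2 = 82
Weighted total:
  Discussion 60 × 0.25 = 15
  Fieldwork 69 × 0.07 = 4.83
  Reflections 42 × 0.1 = 4.2
  Essays 97 × 0.25 = 24.25
  Capstone 51 × 0.05 = 2.55
  Term project 76 × 0.05 = 3.8
  Weekly reports 86 × 0.12 = 10.32
  Case studies 82 × 0.11 = 9.02
Sum = 73.97
73.97 is ≥ 70 and < 88 → Proficient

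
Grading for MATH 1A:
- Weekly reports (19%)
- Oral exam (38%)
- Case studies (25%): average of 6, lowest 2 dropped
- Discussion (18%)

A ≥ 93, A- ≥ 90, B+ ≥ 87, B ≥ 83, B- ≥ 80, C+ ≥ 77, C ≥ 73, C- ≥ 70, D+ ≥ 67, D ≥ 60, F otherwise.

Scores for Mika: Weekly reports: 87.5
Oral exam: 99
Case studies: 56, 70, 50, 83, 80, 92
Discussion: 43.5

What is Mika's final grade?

B-

Case studies: drop 50, 56 → average of remaining 4 = 325/4 = 81.25
Weighted total:
  Weekly reports 87.5 × 0.19 = 16.625
  Oral exam 99 × 0.38 = 37.62
  Case studies 81.25 × 0.25 = 20.3125
  Discussion 43.5 × 0.18 = 7.83
Sum = 82.3875
82.3875 is ≥ 80 and < 83 → B-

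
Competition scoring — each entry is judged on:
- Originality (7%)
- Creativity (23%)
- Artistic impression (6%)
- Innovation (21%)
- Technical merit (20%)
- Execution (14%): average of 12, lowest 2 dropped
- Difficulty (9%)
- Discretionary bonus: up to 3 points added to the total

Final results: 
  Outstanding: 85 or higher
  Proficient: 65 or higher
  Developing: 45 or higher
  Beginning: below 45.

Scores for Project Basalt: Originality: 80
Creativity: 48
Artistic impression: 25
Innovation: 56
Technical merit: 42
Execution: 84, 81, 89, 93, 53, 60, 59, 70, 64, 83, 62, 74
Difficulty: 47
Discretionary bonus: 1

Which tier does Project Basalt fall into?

Execution: drop 53, 59 → average of remaining 10 = 760/10 = 76
Weighted total:
  Originality 80 × 0.07 = 5.6
  Creativity 48 × 0.23 = 11.04
  Artistic impression 25 × 0.06 = 1.5
  Innovation 56 × 0.21 = 11.76
  Technical merit 42 × 0.2 = 8.4
  Execution 76 × 0.14 = 10.64
  Difficulty 47 × 0.09 = 4.23
Sum = 53.17
Discretionary bonus: 53.17 + 1 = 54.17
54.17 is ≥ 45 and < 65 → Developing

Developing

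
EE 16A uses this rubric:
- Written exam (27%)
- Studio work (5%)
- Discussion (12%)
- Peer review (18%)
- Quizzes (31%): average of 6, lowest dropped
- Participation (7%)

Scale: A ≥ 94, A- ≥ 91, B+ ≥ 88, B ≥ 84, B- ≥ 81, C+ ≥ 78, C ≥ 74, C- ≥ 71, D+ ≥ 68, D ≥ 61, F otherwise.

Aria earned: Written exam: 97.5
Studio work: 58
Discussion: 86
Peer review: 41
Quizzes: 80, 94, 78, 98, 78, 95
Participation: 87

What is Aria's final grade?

Quizzes: drop 78 → average of remaining 5 = 445/5 = 89
Weighted total:
  Written exam 97.5 × 0.27 = 26.325
  Studio work 58 × 0.05 = 2.9
  Discussion 86 × 0.12 = 10.32
  Peer review 41 × 0.18 = 7.38
  Quizzes 89 × 0.31 = 27.59
  Participation 87 × 0.07 = 6.09
Sum = 80.605
80.605 is ≥ 78 and < 81 → C+

C+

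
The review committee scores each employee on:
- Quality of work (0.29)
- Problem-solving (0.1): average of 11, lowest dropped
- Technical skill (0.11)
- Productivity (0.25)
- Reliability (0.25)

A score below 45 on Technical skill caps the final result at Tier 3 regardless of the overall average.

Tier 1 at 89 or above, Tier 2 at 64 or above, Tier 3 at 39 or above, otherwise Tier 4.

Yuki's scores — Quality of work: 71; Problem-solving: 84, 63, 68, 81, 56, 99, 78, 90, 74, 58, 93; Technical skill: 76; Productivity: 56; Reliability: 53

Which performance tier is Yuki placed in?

Problem-solving: drop 56 → average of remaining 10 = 788/10 = 78.8
Technical skill score 76 ≥ 45: minimum met.
Weighted total:
  Quality of work 71 × 0.29 = 20.59
  Problem-solving 78.8 × 0.1 = 7.88
  Technical skill 76 × 0.11 = 8.36
  Productivity 56 × 0.25 = 14
  Reliability 53 × 0.25 = 13.25
Sum = 64.08
64.08 is ≥ 64 and < 89 → Tier 2

Tier 2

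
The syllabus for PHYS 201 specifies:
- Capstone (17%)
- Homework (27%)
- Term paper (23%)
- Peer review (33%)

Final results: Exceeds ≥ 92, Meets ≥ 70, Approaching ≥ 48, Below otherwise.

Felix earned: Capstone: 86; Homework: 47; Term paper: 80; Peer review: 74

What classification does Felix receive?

Weighted total:
  Capstone 86 × 0.17 = 14.62
  Homework 47 × 0.27 = 12.69
  Term paper 80 × 0.23 = 18.4
  Peer review 74 × 0.33 = 24.42
Sum = 70.13
70.13 is ≥ 70 and < 92 → Meets

Meets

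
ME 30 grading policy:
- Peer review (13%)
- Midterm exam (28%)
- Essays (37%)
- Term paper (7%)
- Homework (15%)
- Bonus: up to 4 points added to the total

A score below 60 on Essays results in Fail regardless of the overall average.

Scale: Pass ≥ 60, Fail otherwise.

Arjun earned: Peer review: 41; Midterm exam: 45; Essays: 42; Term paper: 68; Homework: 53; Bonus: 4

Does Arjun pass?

Essays score 42 < 60: minimum not met.
Weighted total:
  Peer review 41 × 0.13 = 5.33
  Midterm exam 45 × 0.28 = 12.6
  Essays 42 × 0.37 = 15.54
  Term paper 68 × 0.07 = 4.76
  Homework 53 × 0.15 = 7.95
Sum = 46.18
Bonus: 46.18 + 4 = 50.18
Because the Essays minimum was not met, the result is Fail.

Fail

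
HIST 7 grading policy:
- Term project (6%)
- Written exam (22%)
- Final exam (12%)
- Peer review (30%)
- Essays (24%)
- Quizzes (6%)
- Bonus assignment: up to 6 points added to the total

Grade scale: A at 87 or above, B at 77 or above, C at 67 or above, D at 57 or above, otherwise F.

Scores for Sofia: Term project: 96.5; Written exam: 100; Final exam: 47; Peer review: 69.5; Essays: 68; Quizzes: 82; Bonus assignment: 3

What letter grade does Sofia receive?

B

Weighted total:
  Term project 96.5 × 0.06 = 5.79
  Written exam 100 × 0.22 = 22
  Final exam 47 × 0.12 = 5.64
  Peer review 69.5 × 0.3 = 20.85
  Essays 68 × 0.24 = 16.32
  Quizzes 82 × 0.06 = 4.92
Sum = 75.52
Bonus assignment: 75.52 + 3 = 78.52
78.52 is ≥ 77 and < 87 → B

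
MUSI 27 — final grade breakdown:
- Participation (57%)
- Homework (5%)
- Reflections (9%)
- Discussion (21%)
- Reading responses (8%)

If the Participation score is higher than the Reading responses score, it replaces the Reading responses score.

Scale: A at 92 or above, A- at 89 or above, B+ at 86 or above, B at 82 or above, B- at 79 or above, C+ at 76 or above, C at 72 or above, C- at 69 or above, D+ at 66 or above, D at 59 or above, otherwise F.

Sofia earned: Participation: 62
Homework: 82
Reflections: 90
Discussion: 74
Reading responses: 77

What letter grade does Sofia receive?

C-

Participation (62) ≤ Reading responses (77), so Reading responses stays at 77.
Weighted total:
  Participation 62 × 0.57 = 35.34
  Homework 82 × 0.05 = 4.1
  Reflections 90 × 0.09 = 8.1
  Discussion 74 × 0.21 = 15.54
  Reading responses 77 × 0.08 = 6.16
Sum = 69.24
69.24 is ≥ 69 and < 72 → C-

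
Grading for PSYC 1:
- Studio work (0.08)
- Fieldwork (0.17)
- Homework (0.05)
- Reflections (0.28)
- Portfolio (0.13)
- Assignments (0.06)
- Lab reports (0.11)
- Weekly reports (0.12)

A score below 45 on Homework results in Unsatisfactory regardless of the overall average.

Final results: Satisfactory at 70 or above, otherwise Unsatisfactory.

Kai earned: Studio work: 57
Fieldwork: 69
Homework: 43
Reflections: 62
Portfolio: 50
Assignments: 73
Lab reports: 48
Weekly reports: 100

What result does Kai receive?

Homework score 43 < 45: minimum not met.
Weighted total:
  Studio work 57 × 0.08 = 4.56
  Fieldwork 69 × 0.17 = 11.73
  Homework 43 × 0.05 = 2.15
  Reflections 62 × 0.28 = 17.36
  Portfolio 50 × 0.13 = 6.5
  Assignments 73 × 0.06 = 4.38
  Lab reports 48 × 0.11 = 5.28
  Weekly reports 100 × 0.12 = 12
Sum = 63.96
Because the Homework minimum was not met, the result is Unsatisfactory.

Unsatisfactory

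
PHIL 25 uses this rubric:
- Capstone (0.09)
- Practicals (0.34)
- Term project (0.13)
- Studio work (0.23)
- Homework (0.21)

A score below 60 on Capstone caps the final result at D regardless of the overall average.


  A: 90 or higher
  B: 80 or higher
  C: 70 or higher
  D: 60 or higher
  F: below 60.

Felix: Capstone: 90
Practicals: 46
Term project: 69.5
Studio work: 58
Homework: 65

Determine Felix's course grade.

F

Capstone score 90 ≥ 60: minimum met.
Weighted total:
  Capstone 90 × 0.09 = 8.1
  Practicals 46 × 0.34 = 15.64
  Term project 69.5 × 0.13 = 9.035
  Studio work 58 × 0.23 = 13.34
  Homework 65 × 0.21 = 13.65
Sum = 59.765
59.765 < 60 → F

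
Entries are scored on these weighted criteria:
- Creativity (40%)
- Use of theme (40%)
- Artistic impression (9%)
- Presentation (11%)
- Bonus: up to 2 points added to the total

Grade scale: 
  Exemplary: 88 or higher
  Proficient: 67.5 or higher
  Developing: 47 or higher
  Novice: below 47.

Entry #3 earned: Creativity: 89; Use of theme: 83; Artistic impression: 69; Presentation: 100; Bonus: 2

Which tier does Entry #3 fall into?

Weighted total:
  Creativity 89 × 0.4 = 35.6
  Use of theme 83 × 0.4 = 33.2
  Artistic impression 69 × 0.09 = 6.21
  Presentation 100 × 0.11 = 11
Sum = 86.01
Bonus: 86.01 + 2 = 88.01
88.01 ≥ 88 → Exemplary

Exemplary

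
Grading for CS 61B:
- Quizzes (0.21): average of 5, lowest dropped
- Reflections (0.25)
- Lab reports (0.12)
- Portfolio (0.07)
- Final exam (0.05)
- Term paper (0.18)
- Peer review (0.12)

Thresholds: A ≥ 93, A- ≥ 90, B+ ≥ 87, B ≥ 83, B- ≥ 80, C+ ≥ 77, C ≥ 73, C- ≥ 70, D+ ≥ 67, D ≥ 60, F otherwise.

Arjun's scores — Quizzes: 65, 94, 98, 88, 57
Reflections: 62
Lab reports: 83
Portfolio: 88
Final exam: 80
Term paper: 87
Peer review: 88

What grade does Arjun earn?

Quizzes: drop 57 → average of remaining 4 = 345/4 = 86.25
Weighted total:
  Quizzes 86.25 × 0.21 = 18.1125
  Reflections 62 × 0.25 = 15.5
  Lab reports 83 × 0.12 = 9.96
  Portfolio 88 × 0.07 = 6.16
  Final exam 80 × 0.05 = 4
  Term paper 87 × 0.18 = 15.66
  Peer review 88 × 0.12 = 10.56
Sum = 79.9525
79.9525 is ≥ 77 and < 80 → C+

C+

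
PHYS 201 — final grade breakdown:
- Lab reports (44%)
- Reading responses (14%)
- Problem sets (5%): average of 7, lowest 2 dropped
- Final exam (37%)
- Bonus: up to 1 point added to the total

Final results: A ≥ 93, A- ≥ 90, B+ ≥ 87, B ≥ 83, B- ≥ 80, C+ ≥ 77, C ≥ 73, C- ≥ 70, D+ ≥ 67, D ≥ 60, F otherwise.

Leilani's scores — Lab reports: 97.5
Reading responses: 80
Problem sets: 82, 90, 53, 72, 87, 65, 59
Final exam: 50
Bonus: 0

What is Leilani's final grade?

Problem sets: drop 53, 59 → average of remaining 5 = 396/5 = 79.2
Weighted total:
  Lab reports 97.5 × 0.44 = 42.9
  Reading responses 80 × 0.14 = 11.2
  Problem sets 79.2 × 0.05 = 3.96
  Final exam 50 × 0.37 = 18.5
Sum = 76.56
Bonus: 76.56 + 0 = 76.56
76.56 is ≥ 73 and < 77 → C

C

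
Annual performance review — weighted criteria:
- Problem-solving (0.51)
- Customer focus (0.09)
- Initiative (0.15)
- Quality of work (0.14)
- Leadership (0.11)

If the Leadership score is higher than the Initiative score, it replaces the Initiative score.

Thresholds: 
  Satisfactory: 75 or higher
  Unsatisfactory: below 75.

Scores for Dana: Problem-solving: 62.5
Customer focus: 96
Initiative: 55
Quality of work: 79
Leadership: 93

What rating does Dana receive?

Satisfactory

Leadership (93) > Initiative (55), so Initiative counts as 93.
Weighted total:
  Problem-solving 62.5 × 0.51 = 31.875
  Customer focus 96 × 0.09 = 8.64
  Initiative 93 × 0.15 = 13.95
  Quality of work 79 × 0.14 = 11.06
  Leadership 93 × 0.11 = 10.23
Sum = 75.755
75.755 ≥ 75 → Satisfactory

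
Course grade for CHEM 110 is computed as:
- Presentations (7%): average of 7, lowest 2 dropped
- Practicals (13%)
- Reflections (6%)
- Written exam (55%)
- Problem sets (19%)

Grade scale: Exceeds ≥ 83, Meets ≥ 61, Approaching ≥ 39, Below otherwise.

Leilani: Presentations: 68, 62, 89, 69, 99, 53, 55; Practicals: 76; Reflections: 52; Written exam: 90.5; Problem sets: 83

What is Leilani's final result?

Exceeds

Presentations: drop 53, 55 → average of remaining 5 = 387/5 = 77.4
Weighted total:
  Presentations 77.4 × 0.07 = 5.418
  Practicals 76 × 0.13 = 9.88
  Reflections 52 × 0.06 = 3.12
  Written exam 90.5 × 0.55 = 49.775
  Problem sets 83 × 0.19 = 15.77
Sum = 83.963
83.963 ≥ 83 → Exceeds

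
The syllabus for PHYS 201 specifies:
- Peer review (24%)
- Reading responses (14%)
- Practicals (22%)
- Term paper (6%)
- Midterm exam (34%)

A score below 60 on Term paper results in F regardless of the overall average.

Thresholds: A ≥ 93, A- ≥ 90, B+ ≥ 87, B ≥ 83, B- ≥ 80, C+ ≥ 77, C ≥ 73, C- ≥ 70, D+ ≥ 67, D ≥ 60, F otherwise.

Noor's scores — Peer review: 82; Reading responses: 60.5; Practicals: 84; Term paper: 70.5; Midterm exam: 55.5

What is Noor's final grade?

Term paper score 70.5 ≥ 60: minimum met.
Weighted total:
  Peer review 82 × 0.24 = 19.68
  Reading responses 60.5 × 0.14 = 8.47
  Practicals 84 × 0.22 = 18.48
  Term paper 70.5 × 0.06 = 4.23
  Midterm exam 55.5 × 0.34 = 18.87
Sum = 69.73
69.73 is ≥ 67 and < 70 → D+

D+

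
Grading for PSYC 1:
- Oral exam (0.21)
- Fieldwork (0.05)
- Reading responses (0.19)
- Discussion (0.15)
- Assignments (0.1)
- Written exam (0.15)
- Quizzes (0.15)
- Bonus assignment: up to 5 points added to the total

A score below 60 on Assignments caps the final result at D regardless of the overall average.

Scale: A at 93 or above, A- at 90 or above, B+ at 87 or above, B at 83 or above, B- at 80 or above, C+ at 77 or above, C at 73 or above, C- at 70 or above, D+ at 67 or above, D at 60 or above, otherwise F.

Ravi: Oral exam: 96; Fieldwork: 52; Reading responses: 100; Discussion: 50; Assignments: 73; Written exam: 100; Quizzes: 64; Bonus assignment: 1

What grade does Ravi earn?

Assignments score 73 ≥ 60: minimum met.
Weighted total:
  Oral exam 96 × 0.21 = 20.16
  Fieldwork 52 × 0.05 = 2.6
  Reading responses 100 × 0.19 = 19
  Discussion 50 × 0.15 = 7.5
  Assignments 73 × 0.1 = 7.3
  Written exam 100 × 0.15 = 15
  Quizzes 64 × 0.15 = 9.6
Sum = 81.16
Bonus assignment: 81.16 + 1 = 82.16
82.16 is ≥ 80 and < 83 → B-

B-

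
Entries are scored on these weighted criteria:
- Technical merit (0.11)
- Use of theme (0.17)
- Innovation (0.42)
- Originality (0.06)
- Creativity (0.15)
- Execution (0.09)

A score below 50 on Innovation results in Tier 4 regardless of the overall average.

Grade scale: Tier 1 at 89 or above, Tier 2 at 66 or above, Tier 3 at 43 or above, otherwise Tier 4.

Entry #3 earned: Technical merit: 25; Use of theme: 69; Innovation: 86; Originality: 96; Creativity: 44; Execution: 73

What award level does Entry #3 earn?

Tier 2

Innovation score 86 ≥ 50: minimum met.
Weighted total:
  Technical merit 25 × 0.11 = 2.75
  Use of theme 69 × 0.17 = 11.73
  Innovation 86 × 0.42 = 36.12
  Originality 96 × 0.06 = 5.76
  Creativity 44 × 0.15 = 6.6
  Execution 73 × 0.09 = 6.57
Sum = 69.53
69.53 is ≥ 66 and < 89 → Tier 2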